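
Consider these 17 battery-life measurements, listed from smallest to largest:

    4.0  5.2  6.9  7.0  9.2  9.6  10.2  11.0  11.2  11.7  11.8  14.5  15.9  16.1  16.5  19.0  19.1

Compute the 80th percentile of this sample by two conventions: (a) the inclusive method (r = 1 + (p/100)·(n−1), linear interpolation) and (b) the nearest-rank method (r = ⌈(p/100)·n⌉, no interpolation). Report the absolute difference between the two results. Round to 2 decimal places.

n = 17.
(a) r = 13.8; between ranks 13 (15.9) and 14 (16.1): 16.06.
(b) the nearest-rank method: rank 14 → 16.1.
|16.06 − 16.1| = 0.04.

0.04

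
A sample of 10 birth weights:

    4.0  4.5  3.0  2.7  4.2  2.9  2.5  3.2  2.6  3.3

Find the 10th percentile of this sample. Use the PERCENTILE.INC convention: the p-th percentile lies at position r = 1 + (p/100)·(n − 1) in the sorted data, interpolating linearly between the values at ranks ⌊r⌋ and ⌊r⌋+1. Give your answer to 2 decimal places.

Sorted: 2.5, 2.6, 2.7, 2.9, 3.0, 3.2, 3.3, 4.0, 4.2, 4.5.
n = 10.
r = 1 + (10/100)·(10 − 1) = 1 + 0.9 = 1.9.
Rank 1 is 2.5 and rank 2 is 2.6.
Interpolate: 2.5 + 0.9·(2.6 − 2.5) = 2.5 + 0.9·0.1 = 2.59.

2.59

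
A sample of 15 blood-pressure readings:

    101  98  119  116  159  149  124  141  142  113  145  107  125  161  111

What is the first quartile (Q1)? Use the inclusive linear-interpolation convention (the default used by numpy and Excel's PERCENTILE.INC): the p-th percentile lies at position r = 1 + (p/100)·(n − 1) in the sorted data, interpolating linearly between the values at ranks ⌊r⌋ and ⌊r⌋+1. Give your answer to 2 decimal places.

Sorted: 98, 101, 107, 111, 113, 116, 119, 124, 125, 141, 142, 145, 149, 159, 161.
n = 15.
r = 1 + (25/100)·(15 − 1) = 1 + 3.5 = 4.5.
Rank 4 is 111 and rank 5 is 113.
Interpolate: 111 + 0.5·(113 − 111) = 111 + 0.5·2 = 112.

112.00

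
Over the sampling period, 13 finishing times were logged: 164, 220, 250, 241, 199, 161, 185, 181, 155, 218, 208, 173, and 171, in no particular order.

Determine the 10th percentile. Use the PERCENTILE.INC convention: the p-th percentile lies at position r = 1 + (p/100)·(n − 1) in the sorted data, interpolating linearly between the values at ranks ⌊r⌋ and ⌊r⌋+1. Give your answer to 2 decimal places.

Sorted: 155, 161, 164, 171, 173, 181, 185, 199, 208, 218, 220, 241, 250.
n = 13.
r = 1 + (10/100)·(13 − 1) = 1 + 1.2 = 2.2.
Rank 2 is 161 and rank 3 is 164.
Interpolate: 161 + 0.2·(164 − 161) = 161 + 0.2·3 = 161.6.

161.60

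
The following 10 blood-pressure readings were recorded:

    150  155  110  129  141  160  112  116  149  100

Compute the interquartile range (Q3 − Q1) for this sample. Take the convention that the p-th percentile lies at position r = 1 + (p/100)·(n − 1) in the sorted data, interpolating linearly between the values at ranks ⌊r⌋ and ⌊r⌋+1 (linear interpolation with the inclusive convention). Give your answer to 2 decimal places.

Sorted: 100, 110, 112, 116, 129, 141, 149, 150, 155, 160.
n = 10.
P25: r = 3.25; ranks 3–4 are 112, 116; interpolating gives 113.
P75: r = 7.75; ranks 7–8 are 149, 150; interpolating gives 149.75.
Difference: 149.75 − 113 = 36.75.

36.75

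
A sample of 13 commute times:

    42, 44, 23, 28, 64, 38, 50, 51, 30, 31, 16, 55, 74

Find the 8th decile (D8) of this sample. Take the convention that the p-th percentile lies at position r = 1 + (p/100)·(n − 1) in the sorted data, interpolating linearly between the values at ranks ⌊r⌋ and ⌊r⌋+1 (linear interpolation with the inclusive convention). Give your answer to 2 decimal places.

Sorted: 16, 23, 28, 30, 31, 38, 42, 44, 50, 51, 55, 64, 74.
n = 13.
r = 1 + (80/100)·(13 − 1) = 1 + 9.6 = 10.6.
Rank 10 is 51 and rank 11 is 55.
Interpolate: 51 + 0.6·(55 − 51) = 51 + 0.6·4 = 53.4.

53.40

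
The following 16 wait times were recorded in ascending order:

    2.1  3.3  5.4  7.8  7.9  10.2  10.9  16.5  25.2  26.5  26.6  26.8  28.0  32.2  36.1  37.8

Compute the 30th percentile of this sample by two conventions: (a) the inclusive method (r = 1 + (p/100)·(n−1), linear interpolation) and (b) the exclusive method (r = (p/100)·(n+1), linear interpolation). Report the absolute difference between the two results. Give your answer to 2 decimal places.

0.92

n = 16.
(a) r = 5.5; between ranks 5 (7.9) and 6 (10.2): 9.05.
(b) r = 5.1; between ranks 5 (7.9) and 6 (10.2): 8.13.
|9.05 − 8.13| = 0.92.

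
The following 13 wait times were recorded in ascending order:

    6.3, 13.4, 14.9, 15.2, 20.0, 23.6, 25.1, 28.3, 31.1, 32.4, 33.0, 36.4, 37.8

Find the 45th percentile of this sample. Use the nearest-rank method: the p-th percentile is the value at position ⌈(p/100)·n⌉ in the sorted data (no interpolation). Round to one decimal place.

n = 13.
Position = ⌈45/100 · 13⌉ = ⌈5.85⌉ = 6.
The value at rank 6 is 23.6.

23.6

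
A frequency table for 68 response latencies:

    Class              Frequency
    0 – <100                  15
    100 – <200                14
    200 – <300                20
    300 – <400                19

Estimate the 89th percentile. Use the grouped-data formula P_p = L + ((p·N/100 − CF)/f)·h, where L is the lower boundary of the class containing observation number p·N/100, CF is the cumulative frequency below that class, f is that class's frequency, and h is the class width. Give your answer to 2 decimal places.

N = 68; target position k = 89/100 · 68 = 60.52.
Cumulative frequencies: 15, 29, 49, 68.
Observation 60.52 falls in the class 300 – <400.
L = 300, CF = 49, f = 19, h = 100.
P89 = 300 + ((60.52 − 49)/19)·100 = 300 + 60.6316 = 360.632.

360.63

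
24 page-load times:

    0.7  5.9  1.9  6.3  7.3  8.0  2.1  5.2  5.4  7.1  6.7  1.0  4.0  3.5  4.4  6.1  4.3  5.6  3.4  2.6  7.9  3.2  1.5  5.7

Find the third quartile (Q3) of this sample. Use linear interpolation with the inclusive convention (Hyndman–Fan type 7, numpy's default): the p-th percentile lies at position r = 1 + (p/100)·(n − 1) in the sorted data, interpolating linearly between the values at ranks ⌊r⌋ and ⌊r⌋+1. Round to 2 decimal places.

Sorted: 0.7, 1.0, 1.5, 1.9, 2.1, 2.6, 3.2, 3.4, 3.5, 4.0, 4.3, 4.4, 5.2, 5.4, 5.6, 5.7, 5.9, 6.1, 6.3, 6.7, 7.1, 7.3, 7.9, 8.0.
n = 24.
r = 1 + (75/100)·(24 − 1) = 1 + 17.25 = 18.25.
Rank 18 is 6.1 and rank 19 is 6.3.
Interpolate: 6.1 + 0.25·(6.3 − 6.1) = 6.1 + 0.25·0.2 = 6.15.

6.15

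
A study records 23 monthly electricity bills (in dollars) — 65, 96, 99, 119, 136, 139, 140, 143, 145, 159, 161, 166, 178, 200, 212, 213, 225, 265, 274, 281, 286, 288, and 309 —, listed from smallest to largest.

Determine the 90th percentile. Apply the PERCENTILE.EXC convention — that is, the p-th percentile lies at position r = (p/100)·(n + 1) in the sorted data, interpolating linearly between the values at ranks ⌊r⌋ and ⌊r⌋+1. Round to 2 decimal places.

287.20

n = 23.
r = (90/100)·(23 + 1) = 21.6.
Rank 21 is 286 and rank 22 is 288.
Interpolate: 286 + 0.6·(288 − 286) = 286 + 0.6·2 = 287.2.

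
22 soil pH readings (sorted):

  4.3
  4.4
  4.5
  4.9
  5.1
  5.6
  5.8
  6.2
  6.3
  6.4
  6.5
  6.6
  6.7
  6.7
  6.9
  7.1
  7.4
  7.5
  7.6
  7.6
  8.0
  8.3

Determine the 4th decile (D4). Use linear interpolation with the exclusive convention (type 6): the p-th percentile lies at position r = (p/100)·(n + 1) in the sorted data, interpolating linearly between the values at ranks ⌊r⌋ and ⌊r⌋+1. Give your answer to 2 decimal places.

n = 22.
r = (40/100)·(22 + 1) = 9.2.
Rank 9 is 6.3 and rank 10 is 6.4.
Interpolate: 6.3 + 0.2·(6.4 − 6.3) = 6.3 + 0.2·0.1 = 6.32.

6.32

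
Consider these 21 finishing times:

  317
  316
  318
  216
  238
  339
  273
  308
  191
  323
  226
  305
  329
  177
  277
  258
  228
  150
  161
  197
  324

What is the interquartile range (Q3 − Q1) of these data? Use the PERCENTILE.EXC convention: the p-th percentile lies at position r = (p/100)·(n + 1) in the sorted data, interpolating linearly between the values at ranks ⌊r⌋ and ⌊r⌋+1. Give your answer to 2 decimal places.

111.00

Sorted: 150, 161, 177, 191, 197, 216, 226, 228, 238, 258, 273, 277, 305, 308, 316, 317, 318, 323, 324, 329, 339.
n = 21.
P25: r = 5.5; ranks 5–6 are 197, 216; interpolating gives 206.5.
P75: r = 16.5; ranks 16–17 are 317, 318; interpolating gives 317.5.
Difference: 317.5 − 206.5 = 111.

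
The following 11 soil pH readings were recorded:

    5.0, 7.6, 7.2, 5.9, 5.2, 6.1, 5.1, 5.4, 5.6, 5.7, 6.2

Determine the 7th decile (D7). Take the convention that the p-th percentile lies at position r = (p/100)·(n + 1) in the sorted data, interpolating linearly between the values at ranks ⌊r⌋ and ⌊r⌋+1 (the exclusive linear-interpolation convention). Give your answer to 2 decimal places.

Sorted: 5.0, 5.1, 5.2, 5.4, 5.6, 5.7, 5.9, 6.1, 6.2, 7.2, 7.6.
n = 11.
r = (70/100)·(11 + 1) = 8.4.
Rank 8 is 6.1 and rank 9 is 6.2.
Interpolate: 6.1 + 0.4·(6.2 − 6.1) = 6.1 + 0.4·0.1 = 6.14.

6.14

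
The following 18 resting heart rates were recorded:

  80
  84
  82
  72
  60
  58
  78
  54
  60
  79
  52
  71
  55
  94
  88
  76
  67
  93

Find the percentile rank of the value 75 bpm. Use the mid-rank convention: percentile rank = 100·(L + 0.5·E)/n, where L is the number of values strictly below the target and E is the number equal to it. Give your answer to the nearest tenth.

Sorted: 52, 54, 55, 58, 60, 60, 67, 71, 72, 76, 78, 79, 80, 82, 84, 88, 93, 94.
Count below 75: L = 9; count equal: E = 0; n = 18.
Percentile rank = 100·(9 + 0.5·0)/18 = 100·9/18 = 50.

50.0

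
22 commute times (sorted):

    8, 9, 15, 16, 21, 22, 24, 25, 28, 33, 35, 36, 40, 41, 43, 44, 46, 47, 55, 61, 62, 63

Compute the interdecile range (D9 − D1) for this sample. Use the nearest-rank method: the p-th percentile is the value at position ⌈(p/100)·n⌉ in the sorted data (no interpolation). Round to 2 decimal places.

46.00

n = 22.
P10: rank ⌈10/100·22⌉ = 3 → 15.
P90: rank ⌈90/100·22⌉ = 20 → 61.
Difference: 61 − 15 = 46.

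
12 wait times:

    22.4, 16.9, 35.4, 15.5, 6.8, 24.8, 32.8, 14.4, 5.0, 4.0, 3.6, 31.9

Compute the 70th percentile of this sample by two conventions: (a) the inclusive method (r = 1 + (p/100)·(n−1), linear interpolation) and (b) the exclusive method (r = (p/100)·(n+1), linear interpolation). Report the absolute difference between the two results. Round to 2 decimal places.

Sorted: 3.6, 4.0, 5.0, 6.8, 14.4, 15.5, 16.9, 22.4, 24.8, 31.9, 32.8, 35.4.
n = 12.
(a) r = 8.7; between ranks 8 (22.4) and 9 (24.8): 24.08.
(b) r = 9.1; between ranks 9 (24.8) and 10 (31.9): 25.51.
|24.08 − 25.51| = 1.43.

1.43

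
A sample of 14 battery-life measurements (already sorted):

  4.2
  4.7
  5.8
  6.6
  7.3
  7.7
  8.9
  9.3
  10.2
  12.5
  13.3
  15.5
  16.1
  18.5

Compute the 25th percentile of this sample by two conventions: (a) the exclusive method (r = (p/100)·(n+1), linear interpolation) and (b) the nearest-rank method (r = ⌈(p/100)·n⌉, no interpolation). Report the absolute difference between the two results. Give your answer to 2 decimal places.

n = 14.
(a) r = 3.75; between ranks 3 (5.8) and 4 (6.6): 6.4.
(b) the nearest-rank method: rank 4 → 6.6.
|6.4 − 6.6| = 0.2.

0.20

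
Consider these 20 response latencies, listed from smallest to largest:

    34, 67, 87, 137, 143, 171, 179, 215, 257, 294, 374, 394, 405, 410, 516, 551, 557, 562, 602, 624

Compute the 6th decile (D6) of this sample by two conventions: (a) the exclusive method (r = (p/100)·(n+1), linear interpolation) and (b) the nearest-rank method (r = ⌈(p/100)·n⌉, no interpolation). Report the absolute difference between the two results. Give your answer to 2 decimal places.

n = 20.
(a) r = 12.6; between ranks 12 (394) and 13 (405): 400.6.
(b) the nearest-rank method: rank 12 → 394.
|400.6 − 394| = 6.6.

6.60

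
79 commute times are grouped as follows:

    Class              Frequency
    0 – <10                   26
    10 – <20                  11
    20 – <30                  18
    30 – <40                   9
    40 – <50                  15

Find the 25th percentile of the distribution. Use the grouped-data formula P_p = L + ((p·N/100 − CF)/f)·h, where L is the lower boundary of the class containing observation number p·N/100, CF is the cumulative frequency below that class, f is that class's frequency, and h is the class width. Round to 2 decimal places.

N = 79; target position k = 25/100 · 79 = 19.75.
Cumulative frequencies: 26, 37, 55, 64, 79.
Observation 19.75 falls in the class 0 – <10.
L = 0, CF = 0, f = 26, h = 10.
P25 = 0 + ((19.75 − 0)/26)·10 = 0 + 7.59615 = 7.59615.

7.60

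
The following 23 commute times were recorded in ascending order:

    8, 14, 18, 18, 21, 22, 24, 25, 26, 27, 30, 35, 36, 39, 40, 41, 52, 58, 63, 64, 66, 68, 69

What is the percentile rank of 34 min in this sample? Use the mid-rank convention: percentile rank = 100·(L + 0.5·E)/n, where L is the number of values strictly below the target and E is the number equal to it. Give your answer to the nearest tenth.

47.8

Count below 34: L = 11; count equal: E = 0; n = 23.
Percentile rank = 100·(11 + 0.5·0)/23 = 100·11/23 = 47.83.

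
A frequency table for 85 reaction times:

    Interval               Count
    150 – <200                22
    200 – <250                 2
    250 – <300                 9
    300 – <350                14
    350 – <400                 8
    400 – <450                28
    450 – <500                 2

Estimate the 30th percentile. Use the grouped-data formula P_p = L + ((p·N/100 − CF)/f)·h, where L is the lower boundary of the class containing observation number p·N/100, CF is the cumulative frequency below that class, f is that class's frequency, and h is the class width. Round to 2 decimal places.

N = 85; target position k = 30/100 · 85 = 25.5.
Cumulative frequencies: 22, 24, 33, 47, 55, 83, 85.
Observation 25.5 falls in the class 250 – <300.
L = 250, CF = 24, f = 9, h = 50.
P30 = 250 + ((25.5 − 24)/9)·50 = 250 + 8.33333 = 258.333.

258.33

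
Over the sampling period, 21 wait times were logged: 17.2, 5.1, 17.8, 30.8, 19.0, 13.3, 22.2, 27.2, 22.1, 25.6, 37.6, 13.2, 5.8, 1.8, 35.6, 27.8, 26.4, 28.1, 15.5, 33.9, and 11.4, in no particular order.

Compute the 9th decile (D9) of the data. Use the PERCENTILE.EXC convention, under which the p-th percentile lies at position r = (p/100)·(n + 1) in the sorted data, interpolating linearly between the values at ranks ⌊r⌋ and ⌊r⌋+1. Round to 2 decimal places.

35.26

Sorted: 1.8, 5.1, 5.8, 11.4, 13.2, 13.3, 15.5, 17.2, 17.8, 19.0, 22.1, 22.2, 25.6, 26.4, 27.2, 27.8, 28.1, 30.8, 33.9, 35.6, 37.6.
n = 21.
r = (90/100)·(21 + 1) = 19.8.
Rank 19 is 33.9 and rank 20 is 35.6.
Interpolate: 33.9 + 0.8·(35.6 − 33.9) = 33.9 + 0.8·1.7 = 35.26.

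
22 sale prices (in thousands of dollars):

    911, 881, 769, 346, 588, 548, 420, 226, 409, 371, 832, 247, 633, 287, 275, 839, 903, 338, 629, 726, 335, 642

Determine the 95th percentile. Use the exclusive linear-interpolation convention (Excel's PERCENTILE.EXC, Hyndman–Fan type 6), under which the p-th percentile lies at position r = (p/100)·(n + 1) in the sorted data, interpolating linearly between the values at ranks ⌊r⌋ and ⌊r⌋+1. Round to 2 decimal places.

Sorted: 226, 247, 275, 287, 335, 338, 346, 371, 409, 420, 548, 588, 629, 633, 642, 726, 769, 832, 839, 881, 903, 911.
n = 22.
r = (95/100)·(22 + 1) = 21.85.
Rank 21 is 903 and rank 22 is 911.
Interpolate: 903 + 0.85·(911 − 903) = 903 + 0.85·8 = 909.8.

909.80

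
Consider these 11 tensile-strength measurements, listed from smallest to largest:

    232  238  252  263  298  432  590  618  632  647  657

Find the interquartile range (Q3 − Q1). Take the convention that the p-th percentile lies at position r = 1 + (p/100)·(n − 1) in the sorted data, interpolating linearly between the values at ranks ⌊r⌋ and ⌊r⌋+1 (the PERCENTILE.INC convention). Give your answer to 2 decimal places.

367.50

n = 11.
P25: r = 3.5; ranks 3–4 are 252, 263; interpolating gives 257.5.
P75: r = 8.5; ranks 8–9 are 618, 632; interpolating gives 625.
Difference: 625 − 257.5 = 367.5.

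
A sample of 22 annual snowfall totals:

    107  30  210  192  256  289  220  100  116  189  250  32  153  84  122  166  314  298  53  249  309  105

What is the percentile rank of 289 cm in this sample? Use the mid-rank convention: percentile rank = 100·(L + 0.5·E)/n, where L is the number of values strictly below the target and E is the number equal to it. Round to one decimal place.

84.1

Sorted: 30, 32, 53, 84, 100, 105, 107, 116, 122, 153, 166, 189, 192, 210, 220, 249, 250, 256, 289, 298, 309, 314.
Count below 289: L = 18; count equal: E = 1; n = 22.
Percentile rank = 100·(18 + 0.5·1)/22 = 100·18.5/22 = 84.09.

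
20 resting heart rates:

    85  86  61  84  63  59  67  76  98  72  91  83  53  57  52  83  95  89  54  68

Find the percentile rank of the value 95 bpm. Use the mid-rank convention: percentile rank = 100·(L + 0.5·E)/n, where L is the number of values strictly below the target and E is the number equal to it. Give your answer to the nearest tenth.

Sorted: 52, 53, 54, 57, 59, 61, 63, 67, 68, 72, 76, 83, 83, 84, 85, 86, 89, 91, 95, 98.
Count below 95: L = 18; count equal: E = 1; n = 20.
Percentile rank = 100·(18 + 0.5·1)/20 = 100·18.5/20 = 92.5.

92.5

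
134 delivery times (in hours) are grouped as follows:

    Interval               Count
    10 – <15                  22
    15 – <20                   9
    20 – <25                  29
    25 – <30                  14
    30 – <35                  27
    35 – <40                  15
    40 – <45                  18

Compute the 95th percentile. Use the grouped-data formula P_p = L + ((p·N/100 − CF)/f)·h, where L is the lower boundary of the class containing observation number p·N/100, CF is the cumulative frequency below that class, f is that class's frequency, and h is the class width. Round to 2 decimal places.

43.14

N = 134; target position k = 95/100 · 134 = 127.3.
Cumulative frequencies: 22, 31, 60, 74, 101, 116, 134.
Observation 127.3 falls in the class 40 – <45.
L = 40, CF = 116, f = 18, h = 5.
P95 = 40 + ((127.3 − 116)/18)·5 = 40 + 3.13889 = 43.1389.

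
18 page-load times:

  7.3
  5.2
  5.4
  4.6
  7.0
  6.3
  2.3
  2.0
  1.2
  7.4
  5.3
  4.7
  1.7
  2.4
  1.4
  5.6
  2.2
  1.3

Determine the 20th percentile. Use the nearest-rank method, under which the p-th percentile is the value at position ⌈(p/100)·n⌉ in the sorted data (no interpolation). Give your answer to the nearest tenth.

Sorted: 1.2, 1.3, 1.4, 1.7, 2.0, 2.2, 2.3, 2.4, 4.6, 4.7, 5.2, 5.3, 5.4, 5.6, 6.3, 7.0, 7.3, 7.4.
n = 18.
Position = ⌈20/100 · 18⌉ = ⌈3.6⌉ = 4.
The value at rank 4 is 1.7.

1.7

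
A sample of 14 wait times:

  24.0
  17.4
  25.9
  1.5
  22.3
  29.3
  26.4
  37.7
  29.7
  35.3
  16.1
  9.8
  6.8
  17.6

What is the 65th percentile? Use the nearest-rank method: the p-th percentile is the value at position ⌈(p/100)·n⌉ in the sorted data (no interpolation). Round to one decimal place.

26.4

Sorted: 1.5, 6.8, 9.8, 16.1, 17.4, 17.6, 22.3, 24.0, 25.9, 26.4, 29.3, 29.7, 35.3, 37.7.
n = 14.
Position = ⌈65/100 · 14⌉ = ⌈9.1⌉ = 10.
The value at rank 10 is 26.4.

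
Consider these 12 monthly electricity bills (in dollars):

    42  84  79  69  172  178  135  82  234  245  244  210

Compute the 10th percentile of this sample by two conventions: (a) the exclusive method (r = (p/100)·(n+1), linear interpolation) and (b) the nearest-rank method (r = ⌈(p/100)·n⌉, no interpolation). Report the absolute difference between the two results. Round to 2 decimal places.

Sorted: 42, 69, 79, 82, 84, 135, 172, 178, 210, 234, 244, 245.
n = 12.
(a) r = 1.3; between ranks 1 (42) and 2 (69): 50.1.
(b) the nearest-rank method: rank 2 → 69.
|50.1 − 69| = 18.9.

18.90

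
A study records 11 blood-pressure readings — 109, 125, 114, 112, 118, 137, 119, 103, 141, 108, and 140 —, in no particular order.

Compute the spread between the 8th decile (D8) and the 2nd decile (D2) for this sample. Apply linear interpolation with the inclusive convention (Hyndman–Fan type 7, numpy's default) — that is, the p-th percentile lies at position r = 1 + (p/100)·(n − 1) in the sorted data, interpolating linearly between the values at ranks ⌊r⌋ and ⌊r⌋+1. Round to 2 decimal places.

28.00

Sorted: 103, 108, 109, 112, 114, 118, 119, 125, 137, 140, 141.
n = 11.
P20: r = 3 (integer) → 109.
P80: r = 9 (integer) → 137.
Difference: 137 − 109 = 28.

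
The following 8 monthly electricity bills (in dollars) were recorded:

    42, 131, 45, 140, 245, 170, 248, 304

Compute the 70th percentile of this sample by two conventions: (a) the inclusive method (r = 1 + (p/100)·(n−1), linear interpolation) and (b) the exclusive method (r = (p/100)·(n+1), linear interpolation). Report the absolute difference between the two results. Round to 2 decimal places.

8.40

Sorted: 42, 45, 131, 140, 170, 245, 248, 304.
n = 8.
(a) r = 5.9; between ranks 5 (170) and 6 (245): 237.5.
(b) r = 6.3; between ranks 6 (245) and 7 (248): 245.9.
|237.5 − 245.9| = 8.4.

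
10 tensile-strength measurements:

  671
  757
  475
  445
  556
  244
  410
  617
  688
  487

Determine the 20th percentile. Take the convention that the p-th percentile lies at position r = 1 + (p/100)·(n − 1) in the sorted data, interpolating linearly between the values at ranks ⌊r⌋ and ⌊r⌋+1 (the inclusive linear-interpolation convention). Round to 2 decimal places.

Sorted: 244, 410, 445, 475, 487, 556, 617, 671, 688, 757.
n = 10.
r = 1 + (20/100)·(10 − 1) = 1 + 1.8 = 2.8.
Rank 2 is 410 and rank 3 is 445.
Interpolate: 410 + 0.8·(445 − 410) = 410 + 0.8·35 = 438.

438.00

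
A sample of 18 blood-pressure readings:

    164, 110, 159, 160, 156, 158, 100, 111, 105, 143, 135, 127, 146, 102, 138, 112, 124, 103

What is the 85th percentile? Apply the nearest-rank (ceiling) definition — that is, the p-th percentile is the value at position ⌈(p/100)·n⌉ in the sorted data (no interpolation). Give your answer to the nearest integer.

159

Sorted: 100, 102, 103, 105, 110, 111, 112, 124, 127, 135, 138, 143, 146, 156, 158, 159, 160, 164.
n = 18.
Position = ⌈85/100 · 18⌉ = ⌈15.3⌉ = 16.
The value at rank 16 is 159.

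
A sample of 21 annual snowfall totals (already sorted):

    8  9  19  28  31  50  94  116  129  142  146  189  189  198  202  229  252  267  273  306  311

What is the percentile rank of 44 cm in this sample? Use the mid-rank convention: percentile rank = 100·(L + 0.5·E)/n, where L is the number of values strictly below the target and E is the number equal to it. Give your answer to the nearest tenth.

23.8

Count below 44: L = 5; count equal: E = 0; n = 21.
Percentile rank = 100·(5 + 0.5·0)/21 = 100·5/21 = 23.81.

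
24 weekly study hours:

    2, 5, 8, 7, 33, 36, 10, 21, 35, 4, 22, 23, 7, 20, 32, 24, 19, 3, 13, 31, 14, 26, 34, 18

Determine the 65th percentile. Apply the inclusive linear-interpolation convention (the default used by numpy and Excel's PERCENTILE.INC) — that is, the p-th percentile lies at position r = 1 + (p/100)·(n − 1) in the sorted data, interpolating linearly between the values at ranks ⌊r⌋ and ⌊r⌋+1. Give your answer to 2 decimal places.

22.95

Sorted: 2, 3, 4, 5, 7, 7, 8, 10, 13, 14, 18, 19, 20, 21, 22, 23, 24, 26, 31, 32, 33, 34, 35, 36.
n = 24.
r = 1 + (65/100)·(24 − 1) = 1 + 14.95 = 15.95.
Rank 15 is 22 and rank 16 is 23.
Interpolate: 22 + 0.95·(23 − 22) = 22 + 0.95·1 = 22.95.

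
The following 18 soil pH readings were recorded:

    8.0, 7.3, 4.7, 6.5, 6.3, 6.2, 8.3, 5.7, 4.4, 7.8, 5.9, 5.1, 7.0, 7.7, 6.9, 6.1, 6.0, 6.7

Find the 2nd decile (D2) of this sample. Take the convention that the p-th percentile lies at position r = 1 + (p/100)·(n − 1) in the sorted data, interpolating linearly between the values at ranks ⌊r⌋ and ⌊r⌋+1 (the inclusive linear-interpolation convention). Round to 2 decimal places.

Sorted: 4.4, 4.7, 5.1, 5.7, 5.9, 6.0, 6.1, 6.2, 6.3, 6.5, 6.7, 6.9, 7.0, 7.3, 7.7, 7.8, 8.0, 8.3.
n = 18.
r = 1 + (20/100)·(18 − 1) = 1 + 3.4 = 4.4.
Rank 4 is 5.7 and rank 5 is 5.9.
Interpolate: 5.7 + 0.4·(5.9 − 5.7) = 5.7 + 0.4·0.2 = 5.78.

5.78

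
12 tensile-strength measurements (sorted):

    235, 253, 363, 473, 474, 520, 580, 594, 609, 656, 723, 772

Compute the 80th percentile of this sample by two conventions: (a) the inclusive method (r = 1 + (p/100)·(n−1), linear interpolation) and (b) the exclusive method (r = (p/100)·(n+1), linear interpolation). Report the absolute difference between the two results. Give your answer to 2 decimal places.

36.20

n = 12.
(a) r = 9.8; between ranks 9 (609) and 10 (656): 646.6.
(b) r = 10.4; between ranks 10 (656) and 11 (723): 682.8.
|646.6 − 682.8| = 36.2.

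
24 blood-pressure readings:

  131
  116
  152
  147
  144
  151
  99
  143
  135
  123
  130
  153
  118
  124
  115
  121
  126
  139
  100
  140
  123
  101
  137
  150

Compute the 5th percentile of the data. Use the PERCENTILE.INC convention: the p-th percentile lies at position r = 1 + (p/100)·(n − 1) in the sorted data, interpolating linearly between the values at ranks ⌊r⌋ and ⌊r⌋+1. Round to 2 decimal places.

Sorted: 99, 100, 101, 115, 116, 118, 121, 123, 123, 124, 126, 130, 131, 135, 137, 139, 140, 143, 144, 147, 150, 151, 152, 153.
n = 24.
r = 1 + (5/100)·(24 − 1) = 1 + 1.15 = 2.15.
Rank 2 is 100 and rank 3 is 101.
Interpolate: 100 + 0.15·(101 − 100) = 100 + 0.15·1 = 100.15.

100.15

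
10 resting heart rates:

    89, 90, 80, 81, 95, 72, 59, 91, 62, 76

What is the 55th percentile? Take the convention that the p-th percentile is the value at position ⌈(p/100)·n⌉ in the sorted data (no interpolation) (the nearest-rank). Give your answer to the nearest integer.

Sorted: 59, 62, 72, 76, 80, 81, 89, 90, 91, 95.
n = 10.
Position = ⌈55/100 · 10⌉ = ⌈5.5⌉ = 6.
The value at rank 6 is 81.

81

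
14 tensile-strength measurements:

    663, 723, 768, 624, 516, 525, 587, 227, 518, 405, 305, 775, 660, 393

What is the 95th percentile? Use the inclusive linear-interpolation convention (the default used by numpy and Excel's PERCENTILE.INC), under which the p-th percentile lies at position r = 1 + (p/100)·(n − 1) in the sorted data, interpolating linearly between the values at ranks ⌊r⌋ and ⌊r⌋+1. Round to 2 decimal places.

770.45

Sorted: 227, 305, 393, 405, 516, 518, 525, 587, 624, 660, 663, 723, 768, 775.
n = 14.
r = 1 + (95/100)·(14 − 1) = 1 + 12.35 = 13.35.
Rank 13 is 768 and rank 14 is 775.
Interpolate: 768 + 0.35·(775 − 768) = 768 + 0.35·7 = 770.45.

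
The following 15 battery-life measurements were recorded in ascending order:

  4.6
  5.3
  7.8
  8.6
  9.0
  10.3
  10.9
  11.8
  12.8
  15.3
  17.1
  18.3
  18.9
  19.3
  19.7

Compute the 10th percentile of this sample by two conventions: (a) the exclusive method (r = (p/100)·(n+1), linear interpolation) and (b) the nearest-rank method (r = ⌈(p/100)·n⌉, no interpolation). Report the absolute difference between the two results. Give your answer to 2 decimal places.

n = 15.
(a) r = 1.6; between ranks 1 (4.6) and 2 (5.3): 5.02.
(b) the nearest-rank method: rank 2 → 5.3.
|5.02 − 5.3| = 0.28.

0.28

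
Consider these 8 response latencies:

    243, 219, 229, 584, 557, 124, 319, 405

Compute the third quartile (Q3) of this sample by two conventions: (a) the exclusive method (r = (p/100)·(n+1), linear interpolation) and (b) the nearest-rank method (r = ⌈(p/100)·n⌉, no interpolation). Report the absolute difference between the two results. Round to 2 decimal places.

114.00

Sorted: 124, 219, 229, 243, 319, 405, 557, 584.
n = 8.
(a) r = 6.75; between ranks 6 (405) and 7 (557): 519.
(b) the nearest-rank method: rank 6 → 405.
|519 − 405| = 114.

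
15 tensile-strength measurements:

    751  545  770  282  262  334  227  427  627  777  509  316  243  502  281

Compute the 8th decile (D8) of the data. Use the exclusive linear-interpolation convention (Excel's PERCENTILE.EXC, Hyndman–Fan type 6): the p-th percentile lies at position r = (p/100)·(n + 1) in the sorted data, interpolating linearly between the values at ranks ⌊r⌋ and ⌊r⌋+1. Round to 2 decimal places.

Sorted: 227, 243, 262, 281, 282, 316, 334, 427, 502, 509, 545, 627, 751, 770, 777.
n = 15.
r = (80/100)·(15 + 1) = 12.8.
Rank 12 is 627 and rank 13 is 751.
Interpolate: 627 + 0.8·(751 − 627) = 627 + 0.8·124 = 726.2.

726.20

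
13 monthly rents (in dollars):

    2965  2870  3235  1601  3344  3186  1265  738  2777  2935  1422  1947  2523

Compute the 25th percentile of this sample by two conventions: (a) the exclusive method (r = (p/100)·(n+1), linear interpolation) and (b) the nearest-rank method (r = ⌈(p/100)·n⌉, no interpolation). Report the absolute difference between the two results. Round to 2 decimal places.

89.50

Sorted: 738, 1265, 1422, 1601, 1947, 2523, 2777, 2870, 2935, 2965, 3186, 3235, 3344.
n = 13.
(a) r = 3.5; between ranks 3 (1422) and 4 (1601): 1511.5.
(b) the nearest-rank method: rank 4 → 1601.
|1511.5 − 1601| = 89.5.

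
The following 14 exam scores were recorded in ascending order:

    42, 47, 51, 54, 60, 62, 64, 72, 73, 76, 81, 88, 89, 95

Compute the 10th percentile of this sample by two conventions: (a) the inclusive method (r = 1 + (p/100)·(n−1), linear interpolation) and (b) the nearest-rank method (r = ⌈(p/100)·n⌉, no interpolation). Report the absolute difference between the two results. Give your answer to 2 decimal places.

n = 14.
(a) r = 2.3; between ranks 2 (47) and 3 (51): 48.2.
(b) the nearest-rank method: rank 2 → 47.
|48.2 − 47| = 1.2.

1.20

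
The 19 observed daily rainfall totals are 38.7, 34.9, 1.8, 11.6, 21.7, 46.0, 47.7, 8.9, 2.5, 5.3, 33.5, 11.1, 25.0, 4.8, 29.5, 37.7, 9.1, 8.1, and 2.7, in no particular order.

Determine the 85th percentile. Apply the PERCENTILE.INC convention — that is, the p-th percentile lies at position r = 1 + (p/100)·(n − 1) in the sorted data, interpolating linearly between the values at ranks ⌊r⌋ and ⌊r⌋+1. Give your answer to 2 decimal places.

Sorted: 1.8, 2.5, 2.7, 4.8, 5.3, 8.1, 8.9, 9.1, 11.1, 11.6, 21.7, 25.0, 29.5, 33.5, 34.9, 37.7, 38.7, 46.0, 47.7.
n = 19.
r = 1 + (85/100)·(19 − 1) = 1 + 15.3 = 16.3.
Rank 16 is 37.7 and rank 17 is 38.7.
Interpolate: 37.7 + 0.3·(38.7 − 37.7) = 37.7 + 0.3·1 = 38.

38.00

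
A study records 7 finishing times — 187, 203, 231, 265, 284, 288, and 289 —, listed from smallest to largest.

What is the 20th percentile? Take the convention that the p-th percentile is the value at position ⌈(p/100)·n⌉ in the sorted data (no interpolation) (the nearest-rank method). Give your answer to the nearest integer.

203

n = 7.
Position = ⌈20/100 · 7⌉ = ⌈1.4⌉ = 2.
The value at rank 2 is 203.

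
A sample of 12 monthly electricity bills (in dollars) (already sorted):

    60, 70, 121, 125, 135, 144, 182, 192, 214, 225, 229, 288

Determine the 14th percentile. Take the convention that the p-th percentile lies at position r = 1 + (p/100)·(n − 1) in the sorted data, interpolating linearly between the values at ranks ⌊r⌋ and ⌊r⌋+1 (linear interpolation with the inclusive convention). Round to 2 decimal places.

97.54

n = 12.
r = 1 + (14/100)·(12 − 1) = 1 + 1.54 = 2.54.
Rank 2 is 70 and rank 3 is 121.
Interpolate: 70 + 0.54·(121 − 70) = 70 + 0.54·51 = 97.54.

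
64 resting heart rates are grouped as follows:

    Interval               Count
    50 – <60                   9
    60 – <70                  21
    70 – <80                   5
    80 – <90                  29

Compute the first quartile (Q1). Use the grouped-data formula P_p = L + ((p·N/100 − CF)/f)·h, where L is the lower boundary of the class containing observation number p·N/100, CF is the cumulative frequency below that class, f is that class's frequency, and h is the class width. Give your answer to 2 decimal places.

N = 64; target position k = 25/100 · 64 = 16.
Cumulative frequencies: 9, 30, 35, 64.
Observation 16 falls in the class 60 – <70.
L = 60, CF = 9, f = 21, h = 10.
P25 = 60 + ((16 − 9)/21)·10 = 60 + 3.33333 = 63.3333.

63.33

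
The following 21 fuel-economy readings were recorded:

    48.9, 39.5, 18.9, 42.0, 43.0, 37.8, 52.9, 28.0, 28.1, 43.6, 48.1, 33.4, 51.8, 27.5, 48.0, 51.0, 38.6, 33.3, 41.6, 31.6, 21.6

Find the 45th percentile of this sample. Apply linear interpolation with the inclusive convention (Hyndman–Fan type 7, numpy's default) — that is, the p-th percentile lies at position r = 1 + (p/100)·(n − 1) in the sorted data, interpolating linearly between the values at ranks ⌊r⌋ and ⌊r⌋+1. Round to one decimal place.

38.6

Sorted: 18.9, 21.6, 27.5, 28.0, 28.1, 31.6, 33.3, 33.4, 37.8, 38.6, 39.5, 41.6, 42.0, 43.0, 43.6, 48.0, 48.1, 48.9, 51.0, 51.8, 52.9.
n = 21.
r = 1 + (45/100)·(21 − 1) = 1 + 9 = 10.
r is an integer, so P45 is the value at rank 10: 38.6.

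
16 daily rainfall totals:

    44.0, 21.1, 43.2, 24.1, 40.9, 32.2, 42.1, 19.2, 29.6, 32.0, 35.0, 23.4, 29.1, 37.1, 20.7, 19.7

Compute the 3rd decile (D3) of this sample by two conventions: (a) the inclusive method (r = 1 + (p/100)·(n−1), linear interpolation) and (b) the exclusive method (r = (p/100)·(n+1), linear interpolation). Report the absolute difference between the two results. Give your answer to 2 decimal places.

0.28

Sorted: 19.2, 19.7, 20.7, 21.1, 23.4, 24.1, 29.1, 29.6, 32.0, 32.2, 35.0, 37.1, 40.9, 42.1, 43.2, 44.0.
n = 16.
(a) r = 5.5; between ranks 5 (23.4) and 6 (24.1): 23.75.
(b) r = 5.1; between ranks 5 (23.4) and 6 (24.1): 23.47.
|23.75 − 23.47| = 0.28.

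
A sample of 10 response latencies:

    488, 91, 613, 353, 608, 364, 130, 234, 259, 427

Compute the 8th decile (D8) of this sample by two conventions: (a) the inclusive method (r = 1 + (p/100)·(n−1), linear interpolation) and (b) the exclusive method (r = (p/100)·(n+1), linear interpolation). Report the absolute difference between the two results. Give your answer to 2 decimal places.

Sorted: 91, 130, 234, 259, 353, 364, 427, 488, 608, 613.
n = 10.
(a) r = 8.2; between ranks 8 (488) and 9 (608): 512.
(b) r = 8.8; between ranks 8 (488) and 9 (608): 584.
|512 − 584| = 72.

72.00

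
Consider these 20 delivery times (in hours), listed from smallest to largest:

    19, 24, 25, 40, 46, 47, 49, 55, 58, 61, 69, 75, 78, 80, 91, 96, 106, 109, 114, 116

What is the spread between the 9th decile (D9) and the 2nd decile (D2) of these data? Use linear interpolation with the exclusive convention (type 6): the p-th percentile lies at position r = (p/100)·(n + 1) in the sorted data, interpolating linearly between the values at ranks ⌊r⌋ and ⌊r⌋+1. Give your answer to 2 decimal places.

n = 20.
P20: r = 4.2; ranks 4–5 are 40, 46; interpolating gives 41.2.
P90: r = 18.9; ranks 18–19 are 109, 114; interpolating gives 113.5.
Difference: 113.5 − 41.2 = 72.3.

72.30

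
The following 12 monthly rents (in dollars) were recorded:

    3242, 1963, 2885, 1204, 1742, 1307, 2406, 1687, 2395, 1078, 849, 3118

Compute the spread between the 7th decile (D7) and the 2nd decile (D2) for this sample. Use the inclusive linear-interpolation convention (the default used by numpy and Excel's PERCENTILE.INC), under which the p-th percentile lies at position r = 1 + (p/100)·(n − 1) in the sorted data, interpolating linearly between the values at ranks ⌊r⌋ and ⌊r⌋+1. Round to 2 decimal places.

Sorted: 849, 1078, 1204, 1307, 1687, 1742, 1963, 2395, 2406, 2885, 3118, 3242.
n = 12.
P20: r = 3.2; ranks 3–4 are 1204, 1307; interpolating gives 1224.6.
P70: r = 8.7; ranks 8–9 are 2395, 2406; interpolating gives 2402.7.
Difference: 2402.7 − 1224.6 = 1178.1.

1178.10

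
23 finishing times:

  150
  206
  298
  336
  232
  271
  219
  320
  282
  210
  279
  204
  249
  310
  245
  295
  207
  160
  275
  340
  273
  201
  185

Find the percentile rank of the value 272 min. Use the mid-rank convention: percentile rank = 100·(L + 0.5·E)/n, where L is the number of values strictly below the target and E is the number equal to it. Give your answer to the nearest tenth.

Sorted: 150, 160, 185, 201, 204, 206, 207, 210, 219, 232, 245, 249, 271, 273, 275, 279, 282, 295, 298, 310, 320, 336, 340.
Count below 272: L = 13; count equal: E = 0; n = 23.
Percentile rank = 100·(13 + 0.5·0)/23 = 100·13/23 = 56.52.

56.5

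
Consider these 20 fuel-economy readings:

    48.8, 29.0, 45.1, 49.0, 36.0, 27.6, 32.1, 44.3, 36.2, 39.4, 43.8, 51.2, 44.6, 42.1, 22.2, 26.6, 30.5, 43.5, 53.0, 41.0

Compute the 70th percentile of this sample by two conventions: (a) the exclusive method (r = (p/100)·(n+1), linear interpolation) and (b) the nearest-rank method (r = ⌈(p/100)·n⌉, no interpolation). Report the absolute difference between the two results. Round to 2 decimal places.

Sorted: 22.2, 26.6, 27.6, 29.0, 30.5, 32.1, 36.0, 36.2, 39.4, 41.0, 42.1, 43.5, 43.8, 44.3, 44.6, 45.1, 48.8, 49.0, 51.2, 53.0.
n = 20.
(a) r = 14.7; between ranks 14 (44.3) and 15 (44.6): 44.51.
(b) the nearest-rank method: rank 14 → 44.3.
|44.51 − 44.3| = 0.21.

0.21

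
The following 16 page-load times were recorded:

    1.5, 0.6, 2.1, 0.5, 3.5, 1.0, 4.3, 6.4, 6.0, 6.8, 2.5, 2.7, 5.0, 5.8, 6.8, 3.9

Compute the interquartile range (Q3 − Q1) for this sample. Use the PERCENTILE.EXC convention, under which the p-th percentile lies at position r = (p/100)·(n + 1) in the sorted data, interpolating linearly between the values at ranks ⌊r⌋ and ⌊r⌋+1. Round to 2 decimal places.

4.30

Sorted: 0.5, 0.6, 1.0, 1.5, 2.1, 2.5, 2.7, 3.5, 3.9, 4.3, 5.0, 5.8, 6.0, 6.4, 6.8, 6.8.
n = 16.
P25: r = 4.25; ranks 4–5 are 1.5, 2.1; interpolating gives 1.65.
P75: r = 12.75; ranks 12–13 are 5.8, 6.0; interpolating gives 5.95.
Difference: 5.95 − 1.65 = 4.3.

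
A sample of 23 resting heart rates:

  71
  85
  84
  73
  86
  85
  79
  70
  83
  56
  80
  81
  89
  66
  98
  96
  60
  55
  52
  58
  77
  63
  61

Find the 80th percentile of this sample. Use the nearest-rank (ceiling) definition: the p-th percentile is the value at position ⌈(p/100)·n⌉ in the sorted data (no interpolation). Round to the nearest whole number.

85

Sorted: 52, 55, 56, 58, 60, 61, 63, 66, 70, 71, 73, 77, 79, 80, 81, 83, 84, 85, 85, 86, 89, 96, 98.
n = 23.
Position = ⌈80/100 · 23⌉ = ⌈18.4⌉ = 19.
The value at rank 19 is 85.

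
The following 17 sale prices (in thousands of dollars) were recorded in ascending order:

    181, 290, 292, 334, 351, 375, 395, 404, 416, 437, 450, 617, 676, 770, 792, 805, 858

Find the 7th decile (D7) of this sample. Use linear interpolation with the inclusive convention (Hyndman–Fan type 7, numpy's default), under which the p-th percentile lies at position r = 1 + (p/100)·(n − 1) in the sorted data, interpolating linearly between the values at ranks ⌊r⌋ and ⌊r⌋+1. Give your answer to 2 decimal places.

628.80

n = 17.
r = 1 + (70/100)·(17 − 1) = 1 + 11.2 = 12.2.
Rank 12 is 617 and rank 13 is 676.
Interpolate: 617 + 0.2·(676 − 617) = 617 + 0.2·59 = 628.8.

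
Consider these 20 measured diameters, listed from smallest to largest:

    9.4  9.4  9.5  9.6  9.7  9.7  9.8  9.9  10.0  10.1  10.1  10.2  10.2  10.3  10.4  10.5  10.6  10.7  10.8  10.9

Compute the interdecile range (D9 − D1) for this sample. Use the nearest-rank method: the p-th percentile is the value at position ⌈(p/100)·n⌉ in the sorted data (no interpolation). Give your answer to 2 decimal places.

1.30

n = 20.
P10: rank ⌈10/100·20⌉ = 2 → 9.4.
P90: rank ⌈90/100·20⌉ = 18 → 10.7.
Difference: 10.7 − 9.4 = 1.3.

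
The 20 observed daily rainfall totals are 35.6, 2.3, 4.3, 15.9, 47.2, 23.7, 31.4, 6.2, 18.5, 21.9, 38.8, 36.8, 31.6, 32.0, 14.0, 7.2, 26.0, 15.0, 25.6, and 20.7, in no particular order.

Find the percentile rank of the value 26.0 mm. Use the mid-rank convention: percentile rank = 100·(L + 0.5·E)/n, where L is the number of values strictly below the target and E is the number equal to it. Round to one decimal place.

62.5

Sorted: 2.3, 4.3, 6.2, 7.2, 14.0, 15.0, 15.9, 18.5, 20.7, 21.9, 23.7, 25.6, 26.0, 31.4, 31.6, 32.0, 35.6, 36.8, 38.8, 47.2.
Count below 26.0: L = 12; count equal: E = 1; n = 20.
Percentile rank = 100·(12 + 0.5·1)/20 = 100·12.5/20 = 62.5.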